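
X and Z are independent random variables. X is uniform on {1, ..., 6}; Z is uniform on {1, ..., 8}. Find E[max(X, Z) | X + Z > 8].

20/3

P(X + Z > 8) = 7/16.
Summing max(X,Z)·P(x,y) over outcomes with X + Z > 8 gives 35/12.
E[max(X, Z) | X + Z > 8] = (35/12) / (7/16) = 20/3.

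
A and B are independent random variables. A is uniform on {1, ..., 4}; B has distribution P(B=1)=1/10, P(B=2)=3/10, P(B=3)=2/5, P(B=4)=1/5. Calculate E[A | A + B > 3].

94/35

P(A + B > 3) = 7/8.
Summing A·P(x,y) over outcomes with A + B > 3 gives 47/20.
E[A | A + B > 3] = (47/20) / (7/8) = 94/35.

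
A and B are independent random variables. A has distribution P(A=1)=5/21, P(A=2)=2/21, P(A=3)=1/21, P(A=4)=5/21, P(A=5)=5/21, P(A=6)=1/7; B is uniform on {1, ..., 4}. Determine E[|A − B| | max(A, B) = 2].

7/9

P(max(A, B) = 2) = 3/28.
Summing |A−B|·P(x,y) over outcomes with max(A, B) = 2 gives 1/12.
E[|A − B| | max(A, B) = 2] = (1/12) / (3/28) = 7/9.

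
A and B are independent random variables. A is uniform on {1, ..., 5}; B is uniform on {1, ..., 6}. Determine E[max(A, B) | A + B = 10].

11/2

P(A + B = 10) = 1/15.
Summing max(A,B)·P(x,y) over outcomes with A + B = 10 gives 11/30.
E[max(A, B) | A + B = 10] = (11/30) / (1/15) = 11/2.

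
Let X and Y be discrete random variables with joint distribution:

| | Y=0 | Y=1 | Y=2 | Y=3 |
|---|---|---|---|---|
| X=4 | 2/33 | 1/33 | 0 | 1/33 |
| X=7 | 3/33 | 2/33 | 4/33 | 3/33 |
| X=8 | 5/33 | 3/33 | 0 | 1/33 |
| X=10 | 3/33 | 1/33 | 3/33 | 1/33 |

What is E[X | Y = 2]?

P(Y = 2) = 7/33.
Σ X·P over the event = 7·(4/33) + 10·(3/33) = 58/33.
E[X | Y = 2] = (58/33) / (7/33) = 58/7.

58/7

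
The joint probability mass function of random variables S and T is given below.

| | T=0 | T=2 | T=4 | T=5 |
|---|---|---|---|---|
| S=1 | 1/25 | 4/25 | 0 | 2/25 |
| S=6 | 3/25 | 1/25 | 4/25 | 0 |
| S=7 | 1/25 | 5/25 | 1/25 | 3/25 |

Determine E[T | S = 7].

29/10

P(S = 7) = 2/5.
Σ T·P over the event = 0·(1/25) + 2·(5/25) + 4·(1/25) + 5·(3/25) = 29/25.
E[T | S = 7] = (29/25) / (2/5) = 29/10.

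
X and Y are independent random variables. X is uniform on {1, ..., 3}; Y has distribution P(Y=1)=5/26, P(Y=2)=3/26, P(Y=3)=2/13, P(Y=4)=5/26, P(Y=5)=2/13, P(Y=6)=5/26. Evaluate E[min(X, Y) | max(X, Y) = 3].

P(max(X, Y) = 3) = 10/39.
Summing min(X,Y)·P(x,y) over outcomes with max(X, Y) = 3 gives 35/78.
E[min(X, Y) | max(X, Y) = 3] = (35/78) / (10/39) = 7/4.

7/4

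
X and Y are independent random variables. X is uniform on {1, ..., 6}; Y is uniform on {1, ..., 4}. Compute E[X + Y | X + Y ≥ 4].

136/21

P(X + Y ≥ 4) = 7/8.
Summing (X+Y)·P(x,y) over outcomes with X + Y ≥ 4 gives 17/3.
E[X + Y | X + Y ≥ 4] = (17/3) / (7/8) = 136/21.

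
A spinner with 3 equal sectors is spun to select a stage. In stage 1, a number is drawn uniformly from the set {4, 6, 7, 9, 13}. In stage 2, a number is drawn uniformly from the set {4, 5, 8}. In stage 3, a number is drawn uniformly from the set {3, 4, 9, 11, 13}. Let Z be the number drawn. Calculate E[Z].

322/45

E[Z | stage 1] = (4+6+7+9+13)/5 = 39/5.
E[Z | stage 2] = (4+5+8)/3 = 17/3.
E[Z | stage 3] = (3+4+9+11+13)/5 = 8.
By the law of total expectation,
E[Z] = (1/3)·(39/5) + (1/3)·(17/3) + (1/3)·(8) = 322/45.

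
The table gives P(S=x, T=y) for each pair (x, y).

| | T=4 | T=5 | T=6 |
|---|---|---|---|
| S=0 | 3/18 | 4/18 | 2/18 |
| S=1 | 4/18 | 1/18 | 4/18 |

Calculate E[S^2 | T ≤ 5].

P(T ≤ 5) = 2/3.
Σ S^2·P over the event = 0·(3/18) + 0·(4/18) + 1·(4/18) + 1·(1/18) = 5/18.
E[S^2 | T ≤ 5] = (5/18) / (2/3) = 5/12.

5/12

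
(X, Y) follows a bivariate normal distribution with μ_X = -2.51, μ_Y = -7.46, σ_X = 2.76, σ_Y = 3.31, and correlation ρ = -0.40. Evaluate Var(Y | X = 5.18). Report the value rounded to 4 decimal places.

For a bivariate normal, Var(Y | X=x) = σ_Y²(1 − ρ²).
Var(Y | X=5.18) = (3.31)²·(1 − (-0.40)²) = 10.9561·0.84 = 9.2031.

9.2031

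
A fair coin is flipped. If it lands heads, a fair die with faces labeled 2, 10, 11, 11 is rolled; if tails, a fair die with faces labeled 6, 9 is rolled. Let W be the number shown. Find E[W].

E[W | heads] = (2+10+11+11)/4 = 17/2.
E[W | tails] = (6+9)/2 = 15/2.
By the law of total expectation,
E[W] = (1/2)·(17/2) + (1/2)·(15/2) = 8.

8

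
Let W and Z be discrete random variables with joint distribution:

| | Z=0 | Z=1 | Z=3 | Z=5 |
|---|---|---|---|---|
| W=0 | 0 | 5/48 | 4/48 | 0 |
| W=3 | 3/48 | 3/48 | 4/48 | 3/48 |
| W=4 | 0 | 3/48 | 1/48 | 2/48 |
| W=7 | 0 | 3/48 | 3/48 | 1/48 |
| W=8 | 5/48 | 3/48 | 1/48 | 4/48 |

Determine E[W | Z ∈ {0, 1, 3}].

80/19

P(Z ∈ {0, 1, 3}) = 19/24.
Summing W·P(W=x,Z=y) over the conditioning event gives 10/3.
E[W | Z ∈ {0, 1, 3}] = (10/3) / (19/24) = 80/19.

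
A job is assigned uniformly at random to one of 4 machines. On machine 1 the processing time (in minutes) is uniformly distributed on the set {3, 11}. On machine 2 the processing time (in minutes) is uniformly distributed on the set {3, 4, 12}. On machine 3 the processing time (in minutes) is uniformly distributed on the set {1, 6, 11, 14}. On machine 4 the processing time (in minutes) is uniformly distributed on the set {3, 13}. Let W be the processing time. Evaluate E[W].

22/3

E[W | machine 1] = (3+11)/2 = 7.
E[W | machine 2] = (3+4+12)/3 = 19/3.
E[W | machine 3] = (1+6+11+14)/4 = 8.
E[W | machine 4] = (3+13)/2 = 8.
E[W] = (1/4)·(7) + (1/4)·(19/3) + (1/4)·(8) + (1/4)·(8) = 22/3.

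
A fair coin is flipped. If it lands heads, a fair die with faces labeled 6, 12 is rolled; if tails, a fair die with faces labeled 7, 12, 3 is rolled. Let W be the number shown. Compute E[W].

49/6

E[W | heads] = (6+12)/2 = 9.
E[W | tails] = (7+12+3)/3 = 22/3.
E[W] = (1/2)·(9) + (1/2)·(22/3) = 49/6.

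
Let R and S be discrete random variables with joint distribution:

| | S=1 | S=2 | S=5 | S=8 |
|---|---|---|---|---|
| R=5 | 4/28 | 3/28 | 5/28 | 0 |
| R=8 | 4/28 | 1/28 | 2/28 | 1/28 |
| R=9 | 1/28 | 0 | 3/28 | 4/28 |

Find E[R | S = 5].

34/5

P(S = 5) = 5/14.
Σ R·P over the event = 5·(5/28) + 8·(2/28) + 9·(3/28) = 17/7.
E[R | S = 5] = (17/7) / (5/14) = 34/5.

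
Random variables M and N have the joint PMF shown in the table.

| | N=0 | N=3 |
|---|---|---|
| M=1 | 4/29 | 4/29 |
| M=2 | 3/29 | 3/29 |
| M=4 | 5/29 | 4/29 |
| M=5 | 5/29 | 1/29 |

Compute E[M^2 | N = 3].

P(N = 3) = 12/29.
Summing M^2·P(M=x,N=y) over the conditioning event gives 105/29.
E[M^2 | N = 3] = (105/29) / (12/29) = 35/4.

35/4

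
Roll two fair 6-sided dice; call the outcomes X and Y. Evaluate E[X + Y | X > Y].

P(X > Y) = 5/12.
Summing (X+Y)·P(x,y) over outcomes with X > Y gives 35/12.
E[X + Y | X > Y] = (35/12) / (5/12) = 7.

7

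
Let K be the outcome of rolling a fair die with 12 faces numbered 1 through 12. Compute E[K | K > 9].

11

Given K > 9, K is equally likely to be any of {10, 11, 12}.
E[K | K > 9] = (10 + 11 + 12) / 3 = 11.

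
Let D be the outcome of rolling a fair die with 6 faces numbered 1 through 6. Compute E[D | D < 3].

3/2

Given D < 3, D is equally likely to be any of {1, 2}.
E[D | D < 3] = (1 + 2) / 2 = 3/2.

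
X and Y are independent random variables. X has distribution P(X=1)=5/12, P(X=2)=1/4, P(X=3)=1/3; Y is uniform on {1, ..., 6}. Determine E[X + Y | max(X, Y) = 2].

P(max(X, Y) = 2) = 11/72.
Summing (X+Y)·P(x,y) over outcomes with max(X, Y) = 2 gives 1/2.
E[X + Y | max(X, Y) = 2] = (1/2) / (11/72) = 36/11.

36/11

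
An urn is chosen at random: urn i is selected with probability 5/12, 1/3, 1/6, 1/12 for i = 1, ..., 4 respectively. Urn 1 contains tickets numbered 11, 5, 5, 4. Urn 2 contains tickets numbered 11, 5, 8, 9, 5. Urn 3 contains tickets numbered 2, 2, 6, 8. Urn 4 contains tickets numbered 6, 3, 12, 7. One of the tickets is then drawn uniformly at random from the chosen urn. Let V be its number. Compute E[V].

1553/240

E[V | urn 1] = (11+5+5+4)/4 = 25/4.
E[V | urn 2] = (11+5+8+9+5)/5 = 38/5.
E[V | urn 3] = (2+2+6+8)/4 = 9/2.
E[V | urn 4] = (6+3+12+7)/4 = 7.
By the law of total expectation,
E[V] = (5/12)·(25/4) + (1/3)·(38/5) + (1/6)·(9/2) + (1/12)·(7) = 1553/240.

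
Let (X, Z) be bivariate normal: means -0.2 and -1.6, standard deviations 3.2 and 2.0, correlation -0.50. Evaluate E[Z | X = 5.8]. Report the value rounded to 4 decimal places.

The regression of Z on X has slope ρ·σ_Z/σ_X and passes through (μ_X, μ_Z).
E[Z | X=5.8] = -1.6 + (-0.50)·(2.0/3.2)·(5.8 − (-0.2)) = -1.6 + (-0.3125)·(6) = -3.4750.

-3.4750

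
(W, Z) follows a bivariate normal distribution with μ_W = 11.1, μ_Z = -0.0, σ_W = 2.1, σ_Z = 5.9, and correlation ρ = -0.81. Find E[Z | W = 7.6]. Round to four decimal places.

7.9650

E[Z | W=x] = μ_Z + ρ(σ_Z/σ_W)(x − μ_W) for jointly normal variables.
E[Z | W=7.6] = -0.0 + (-0.81)·(5.9/2.1)·(7.6 − (11.1)) = -0.0 + (-2.2757)·(-3.5) = 7.9650.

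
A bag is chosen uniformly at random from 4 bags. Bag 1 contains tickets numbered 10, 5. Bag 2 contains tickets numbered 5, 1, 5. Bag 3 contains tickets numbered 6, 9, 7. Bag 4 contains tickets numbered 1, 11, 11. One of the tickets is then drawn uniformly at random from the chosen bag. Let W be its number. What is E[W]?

E[W | bag 1] = (10+5)/2 = 15/2.
E[W | bag 2] = (5+1+5)/3 = 11/3.
E[W | bag 3] = (6+9+7)/3 = 22/3.
E[W | bag 4] = (1+11+11)/3 = 23/3.
E[W] = (1/4)·(15/2) + (1/4)·(11/3) + (1/4)·(22/3) + (1/4)·(23/3) = 157/24.

157/24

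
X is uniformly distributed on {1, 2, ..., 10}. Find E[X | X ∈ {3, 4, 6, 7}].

5

P(X ∈ {3, 4, 6, 7}) = 2/5.
Σ over the event: 3·1/10 + 4·1/10 + 6·1/10 + 7·1/10 = 2.
E[X | X ∈ {3, 4, 6, 7}] = (2) / (2/5) = 5.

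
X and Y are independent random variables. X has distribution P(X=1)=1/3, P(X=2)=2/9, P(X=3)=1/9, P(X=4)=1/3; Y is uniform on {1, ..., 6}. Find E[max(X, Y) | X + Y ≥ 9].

39/7

P(X + Y ≥ 9) = 7/54.
Summing max(X,Y)·P(x,y) over outcomes with X + Y ≥ 9 gives 13/18.
E[max(X, Y) | X + Y ≥ 9] = (13/18) / (7/54) = 39/7.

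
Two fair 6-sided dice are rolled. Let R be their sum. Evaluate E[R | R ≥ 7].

26/3

P(R ≥ 7) = 7/12.
Σ over the event: 7·1/6 + 8·5/36 + 9·1/9 + 10·1/12 + 11·1/18 + 12·1/36 = 91/18.
E[R | R ≥ 7] = (91/18) / (7/12) = 26/3.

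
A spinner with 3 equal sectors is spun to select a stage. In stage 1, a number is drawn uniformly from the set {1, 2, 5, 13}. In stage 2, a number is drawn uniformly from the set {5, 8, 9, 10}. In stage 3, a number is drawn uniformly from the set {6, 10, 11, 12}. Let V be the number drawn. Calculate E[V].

E[V | stage 1] = (1+2+5+13)/4 = 21/4.
E[V | stage 2] = (5+8+9+10)/4 = 8.
E[V | stage 3] = (6+10+11+12)/4 = 39/4.
By the law of total expectation,
E[V] = (1/3)·(21/4) + (1/3)·(8) + (1/3)·(39/4) = 23/3.

23/3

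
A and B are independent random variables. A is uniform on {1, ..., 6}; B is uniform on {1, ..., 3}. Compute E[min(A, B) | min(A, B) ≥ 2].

Outcomes with min(A, B) ≥ 2: (2,2), (2,3), (3,2), (3,3), (4,2), (4,3), (5,2), (5,3), (6,2), (6,3), each with probability 1/18.
E[min(A, B) | min(A, B) ≥ 2] = (2 + 2 + 2 + 3 + 2 + 3 + 2 + 3 + 2 + 3) / 10 = 12/5.

12/5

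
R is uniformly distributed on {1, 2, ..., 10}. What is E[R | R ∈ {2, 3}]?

5/2

P(R ∈ {2, 3}) = 1/5.
Σ over the event: 2·1/10 + 3·1/10 = 1/2.
E[R | R ∈ {2, 3}] = (1/2) / (1/5) = 5/2.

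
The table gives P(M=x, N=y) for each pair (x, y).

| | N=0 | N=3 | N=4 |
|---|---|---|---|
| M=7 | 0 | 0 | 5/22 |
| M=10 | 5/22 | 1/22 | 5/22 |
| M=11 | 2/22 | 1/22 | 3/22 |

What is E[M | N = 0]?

P(N = 0) = 7/22.
Σ M·P over the event = 10·(5/22) + 11·(2/22) = 36/11.
E[M | N = 0] = (36/11) / (7/22) = 72/7.

72/7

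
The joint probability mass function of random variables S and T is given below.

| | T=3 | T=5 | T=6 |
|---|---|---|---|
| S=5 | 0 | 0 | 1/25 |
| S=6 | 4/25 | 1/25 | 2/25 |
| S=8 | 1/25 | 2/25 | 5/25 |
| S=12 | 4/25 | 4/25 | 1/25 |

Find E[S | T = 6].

P(T = 6) = 9/25.
Σ S·P over the event = 5·(1/25) + 6·(2/25) + 8·(5/25) + 12·(1/25) = 69/25.
E[S | T = 6] = (69/25) / (9/25) = 23/3.

23/3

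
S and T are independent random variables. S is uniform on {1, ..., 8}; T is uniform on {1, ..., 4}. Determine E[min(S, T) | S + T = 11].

7/2

P(S + T = 11) = 1/16.
Summing min(S,T)·P(x,y) over outcomes with S + T = 11 gives 7/32.
E[min(S, T) | S + T = 11] = (7/32) / (1/16) = 7/2.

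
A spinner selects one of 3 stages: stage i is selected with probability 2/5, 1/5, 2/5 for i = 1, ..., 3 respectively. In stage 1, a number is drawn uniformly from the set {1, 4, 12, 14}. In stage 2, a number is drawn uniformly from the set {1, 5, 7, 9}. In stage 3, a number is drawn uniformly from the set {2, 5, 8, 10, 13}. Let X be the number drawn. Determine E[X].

E[X | stage 1] = (1+4+12+14)/4 = 31/4.
E[X | stage 2] = (1+5+7+9)/4 = 11/2.
E[X | stage 3] = (2+5+8+10+13)/5 = 38/5.
By the law of total expectation,
E[X] = (2/5)·(31/4) + (1/5)·(11/2) + (2/5)·(38/5) = 181/25.

181/25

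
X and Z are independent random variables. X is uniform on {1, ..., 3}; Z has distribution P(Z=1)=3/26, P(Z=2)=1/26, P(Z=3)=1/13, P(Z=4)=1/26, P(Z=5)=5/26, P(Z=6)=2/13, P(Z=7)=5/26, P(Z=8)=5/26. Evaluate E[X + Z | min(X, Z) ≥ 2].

387/46

P(min(X, Z) ≥ 2) = 23/39.
Summing (X+Z)·P(x,y) over outcomes with min(X, Z) ≥ 2 gives 129/26.
E[X + Z | min(X, Z) ≥ 2] = (129/26) / (23/39) = 387/46.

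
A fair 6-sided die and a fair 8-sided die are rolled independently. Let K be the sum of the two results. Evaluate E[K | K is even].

P(K is even) = 1/2.
Σ over the event: 2·1/48 + 4·1/16 + 6·5/48 + 8·1/8 + 10·5/48 + 12·1/16 + 14·1/48 = 4.
E[K | K is even] = (4) / (1/2) = 8.

8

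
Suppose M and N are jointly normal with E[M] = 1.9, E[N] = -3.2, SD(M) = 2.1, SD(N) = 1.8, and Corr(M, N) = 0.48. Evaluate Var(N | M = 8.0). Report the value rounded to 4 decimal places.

2.4935

The conditional variance in a bivariate normal is σ_N²(1 − ρ²), independent of x.
Var(N | M=8.0) = (1.8)²·(1 − (0.48)²) = 3.24·0.7696 = 2.4935.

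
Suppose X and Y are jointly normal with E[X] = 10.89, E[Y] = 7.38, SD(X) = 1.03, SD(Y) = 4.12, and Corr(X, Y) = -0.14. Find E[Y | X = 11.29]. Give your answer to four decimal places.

E[Y | X=x] = μ_Y + ρ(σ_Y/σ_X)(x − μ_X) for jointly normal variables.
E[Y | X=11.29] = 7.38 + (-0.14)·(4.12/1.03)·(11.29 − (10.89)) = 7.38 + (-0.56)·(0.4) = 7.1560.

7.1560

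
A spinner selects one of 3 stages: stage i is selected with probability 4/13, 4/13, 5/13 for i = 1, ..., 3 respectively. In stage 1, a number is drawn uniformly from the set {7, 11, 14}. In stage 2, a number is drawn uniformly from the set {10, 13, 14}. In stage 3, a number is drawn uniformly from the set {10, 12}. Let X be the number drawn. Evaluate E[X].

E[X | stage 1] = (7+11+14)/3 = 32/3.
E[X | stage 2] = (10+13+14)/3 = 37/3.
E[X | stage 3] = (10+12)/2 = 11.
E[X] = (4/13)·(32/3) + (4/13)·(37/3) + (5/13)·(11) = 147/13.

147/13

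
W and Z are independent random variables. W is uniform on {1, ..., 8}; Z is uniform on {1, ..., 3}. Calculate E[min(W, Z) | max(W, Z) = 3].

9/5

P(max(W, Z) = 3) = 5/24.
Summing min(W,Z)·P(x,y) over outcomes with max(W, Z) = 3 gives 3/8.
E[min(W, Z) | max(W, Z) = 3] = (3/8) / (5/24) = 9/5.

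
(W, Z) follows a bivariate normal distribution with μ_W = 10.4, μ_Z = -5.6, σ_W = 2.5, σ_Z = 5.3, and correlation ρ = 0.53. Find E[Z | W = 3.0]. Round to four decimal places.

The regression of Z on W has slope ρ·σ_Z/σ_W and passes through (μ_W, μ_Z).
E[Z | W=3.0] = -5.6 + (0.53)·(5.3/2.5)·(3.0 − (10.4)) = -5.6 + (1.1236)·(-7.4) = -13.9146.

-13.9146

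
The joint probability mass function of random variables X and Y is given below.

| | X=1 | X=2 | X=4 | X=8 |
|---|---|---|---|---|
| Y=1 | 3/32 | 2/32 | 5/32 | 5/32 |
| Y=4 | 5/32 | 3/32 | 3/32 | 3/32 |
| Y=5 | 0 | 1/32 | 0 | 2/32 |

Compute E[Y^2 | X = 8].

103/10

P(X = 8) = 5/16.
Summing Y^2·P(X=x,Y=y) over the conditioning event gives 103/32.
E[Y^2 | X = 8] = (103/32) / (5/16) = 103/10.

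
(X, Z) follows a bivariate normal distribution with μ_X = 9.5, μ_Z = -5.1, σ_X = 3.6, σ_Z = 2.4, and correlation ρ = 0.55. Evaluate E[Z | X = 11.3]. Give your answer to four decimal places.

-4.4400

The regression of Z on X has slope ρ·σ_Z/σ_X and passes through (μ_X, μ_Z).
E[Z | X=11.3] = -5.1 + (0.55)·(2.4/3.6)·(11.3 − (9.5)) = -5.1 + (0.36667)·(1.8) = -4.4400.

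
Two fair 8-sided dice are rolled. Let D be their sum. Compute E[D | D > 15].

P(D > 15) = 1/64.
Σ over the event: 16·1/64 = 1/4.
E[D | D > 15] = (1/4) / (1/64) = 16.

16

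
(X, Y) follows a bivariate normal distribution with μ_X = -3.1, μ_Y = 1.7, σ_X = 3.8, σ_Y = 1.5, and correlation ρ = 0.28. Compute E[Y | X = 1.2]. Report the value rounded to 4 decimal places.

2.1753

For a bivariate normal, E[Y | X=x] = μ_Y + ρ·(σ_Y/σ_X)·(x − μ_X).
E[Y | X=1.2] = 1.7 + (0.28)·(1.5/3.8)·(1.2 − (-3.1)) = 1.7 + (0.11053)·(4.3) = 2.1753.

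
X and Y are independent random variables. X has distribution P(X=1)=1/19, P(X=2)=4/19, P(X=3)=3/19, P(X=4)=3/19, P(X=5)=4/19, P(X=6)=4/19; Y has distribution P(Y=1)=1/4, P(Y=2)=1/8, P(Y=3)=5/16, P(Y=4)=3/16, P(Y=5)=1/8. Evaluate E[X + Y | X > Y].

1311/187

P(X > Y) = 187/304.
Summing (X+Y)·P(x,y) over outcomes with X > Y gives 69/16.
E[X + Y | X > Y] = (69/16) / (187/304) = 1311/187.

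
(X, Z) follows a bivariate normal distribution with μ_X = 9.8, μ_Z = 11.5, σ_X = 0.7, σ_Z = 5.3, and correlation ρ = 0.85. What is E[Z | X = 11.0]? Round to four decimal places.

For a bivariate normal, E[Z | X=x] = μ_Z + ρ·(σ_Z/σ_X)·(x − μ_X).
E[Z | X=11.0] = 11.5 + (0.85)·(5.3/0.7)·(11.0 − (9.8)) = 11.5 + (6.43571)·(1.2) = 19.2229.

19.2229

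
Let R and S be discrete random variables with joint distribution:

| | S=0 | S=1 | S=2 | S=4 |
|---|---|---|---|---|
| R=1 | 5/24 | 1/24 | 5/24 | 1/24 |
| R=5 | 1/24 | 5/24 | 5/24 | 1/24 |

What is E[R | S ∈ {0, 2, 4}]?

23/9

P(S ∈ {0, 2, 4}) = 3/4.
Σ R·P over the event = 1·(5/24) + 1·(5/24) + 1·(1/24) + 5·(1/24) + 5·(5/24) + 5·(1/24) = 23/12.
E[R | S ∈ {0, 2, 4}] = (23/12) / (3/4) = 23/9.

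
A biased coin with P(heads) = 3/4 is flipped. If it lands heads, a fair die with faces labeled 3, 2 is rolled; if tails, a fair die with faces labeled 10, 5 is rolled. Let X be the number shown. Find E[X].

15/4

E[X | heads] = (3+2)/2 = 5/2.
E[X | tails] = (10+5)/2 = 15/2.
E[X] = (3/4)·(5/2) + (1/4)·(15/2) = 15/4.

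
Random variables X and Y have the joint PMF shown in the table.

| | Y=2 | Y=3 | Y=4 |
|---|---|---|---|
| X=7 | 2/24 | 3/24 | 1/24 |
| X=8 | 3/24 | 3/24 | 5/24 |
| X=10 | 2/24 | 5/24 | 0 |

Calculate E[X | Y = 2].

58/7

P(Y = 2) = 7/24.
Summing X·P(X=x,Y=y) over the conditioning event gives 29/12.
E[X | Y = 2] = (29/12) / (7/24) = 58/7.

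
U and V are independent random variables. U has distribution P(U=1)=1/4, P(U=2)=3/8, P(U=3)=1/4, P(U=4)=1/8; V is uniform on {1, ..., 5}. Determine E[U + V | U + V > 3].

191/33

P(U + V > 3) = 33/40.
Summing (U+V)·P(x,y) over outcomes with U + V > 3 gives 191/40.
E[U + V | U + V > 3] = (191/40) / (33/40) = 191/33.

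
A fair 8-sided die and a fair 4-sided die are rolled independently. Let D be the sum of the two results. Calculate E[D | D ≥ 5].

102/13

P(D ≥ 5) = 13/16.
Σ over the event: 5·1/8 + 6·1/8 + 7·1/8 + 8·1/8 + 9·1/8 + 10·3/32 + 11·1/16 + 12·1/32 = 51/8.
E[D | D ≥ 5] = (51/8) / (13/16) = 102/13.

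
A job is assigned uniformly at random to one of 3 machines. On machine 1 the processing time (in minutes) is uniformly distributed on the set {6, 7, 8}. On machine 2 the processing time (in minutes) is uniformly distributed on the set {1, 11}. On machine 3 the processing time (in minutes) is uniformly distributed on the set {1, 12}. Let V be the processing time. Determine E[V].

13/2

E[V | machine 1] = (6+7+8)/3 = 7.
E[V | machine 2] = (1+11)/2 = 6.
E[V | machine 3] = (1+12)/2 = 13/2.
E[V] = (1/3)·(7) + (1/3)·(6) + (1/3)·(13/2) = 13/2.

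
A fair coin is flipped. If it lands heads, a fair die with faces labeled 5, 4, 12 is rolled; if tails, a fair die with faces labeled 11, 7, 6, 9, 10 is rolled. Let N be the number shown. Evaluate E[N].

E[N | heads] = (5+4+12)/3 = 7.
E[N | tails] = (11+7+6+9+10)/5 = 43/5.
E[N] = (1/2)·(7) + (1/2)·(43/5) = 39/5.

39/5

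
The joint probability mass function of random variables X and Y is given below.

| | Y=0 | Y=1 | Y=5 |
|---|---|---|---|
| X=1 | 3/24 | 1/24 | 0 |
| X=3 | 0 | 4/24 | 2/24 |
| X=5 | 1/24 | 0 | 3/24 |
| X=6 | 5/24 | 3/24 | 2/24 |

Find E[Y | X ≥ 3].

21/10

P(X ≥ 3) = 5/6.
Σ Y·P over the event = 1·(4/24) + 5·(2/24) + 0·(1/24) + 5·(3/24) + 0·(5/24) + 1·(3/24) + 5·(2/24) = 7/4.
E[Y | X ≥ 3] = (7/4) / (5/6) = 21/10.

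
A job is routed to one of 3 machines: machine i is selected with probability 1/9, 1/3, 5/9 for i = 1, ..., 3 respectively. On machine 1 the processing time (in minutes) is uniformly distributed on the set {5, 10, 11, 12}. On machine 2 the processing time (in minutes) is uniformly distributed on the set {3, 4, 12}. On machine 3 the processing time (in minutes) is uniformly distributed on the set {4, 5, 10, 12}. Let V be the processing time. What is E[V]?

269/36

E[V | machine 1] = (5+10+11+12)/4 = 19/2.
E[V | machine 2] = (3+4+12)/3 = 19/3.
E[V | machine 3] = (4+5+10+12)/4 = 31/4.
By the law of total expectation,
E[V] = (1/9)·(19/2) + (1/3)·(19/3) + (5/9)·(31/4) = 269/36.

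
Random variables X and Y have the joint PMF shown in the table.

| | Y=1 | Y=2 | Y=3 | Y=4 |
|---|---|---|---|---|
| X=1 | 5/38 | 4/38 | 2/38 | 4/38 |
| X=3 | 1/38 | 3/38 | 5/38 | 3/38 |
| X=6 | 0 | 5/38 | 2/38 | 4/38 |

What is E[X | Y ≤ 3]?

P(Y ≤ 3) = 27/38.
Σ X·P over the event = 1·(5/38) + 1·(4/38) + 1·(2/38) + 3·(1/38) + 3·(3/38) + 3·(5/38) + 6·(5/38) + 6·(2/38) = 40/19.
E[X | Y ≤ 3] = (40/19) / (27/38) = 80/27.

80/27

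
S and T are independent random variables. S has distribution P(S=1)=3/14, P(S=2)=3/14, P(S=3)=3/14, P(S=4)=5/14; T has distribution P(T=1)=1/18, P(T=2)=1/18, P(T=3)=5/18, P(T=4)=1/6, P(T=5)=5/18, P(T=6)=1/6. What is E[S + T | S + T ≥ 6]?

719/95

P(S + T ≥ 6) = 95/126.
Summing (S+T)·P(x,y) over outcomes with S + T ≥ 6 gives 719/126.
E[S + T | S + T ≥ 6] = (719/126) / (95/126) = 719/95.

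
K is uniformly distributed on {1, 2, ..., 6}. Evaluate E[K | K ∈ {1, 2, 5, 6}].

7/2

P(K ∈ {1, 2, 5, 6}) = 2/3.
Σ over the event: 1·1/6 + 2·1/6 + 5·1/6 + 6·1/6 = 7/3.
E[K | K ∈ {1, 2, 5, 6}] = (7/3) / (2/3) = 7/2.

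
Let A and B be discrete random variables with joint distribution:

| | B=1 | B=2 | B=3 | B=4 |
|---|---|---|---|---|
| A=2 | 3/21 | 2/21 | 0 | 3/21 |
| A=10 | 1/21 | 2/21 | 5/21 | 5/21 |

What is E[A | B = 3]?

10

P(B = 3) = 5/21.
Σ A·P over the event = 10·(5/21) = 50/21.
E[A | B = 3] = (50/21) / (5/21) = 10.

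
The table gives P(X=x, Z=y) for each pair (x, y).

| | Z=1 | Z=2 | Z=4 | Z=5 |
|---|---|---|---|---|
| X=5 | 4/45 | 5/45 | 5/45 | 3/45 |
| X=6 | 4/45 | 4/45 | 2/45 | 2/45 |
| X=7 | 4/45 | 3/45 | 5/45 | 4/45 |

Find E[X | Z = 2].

P(Z = 2) = 4/15.
Summing X·P(X=x,Z=y) over the conditioning event gives 14/9.
E[X | Z = 2] = (14/9) / (4/15) = 35/6.

35/6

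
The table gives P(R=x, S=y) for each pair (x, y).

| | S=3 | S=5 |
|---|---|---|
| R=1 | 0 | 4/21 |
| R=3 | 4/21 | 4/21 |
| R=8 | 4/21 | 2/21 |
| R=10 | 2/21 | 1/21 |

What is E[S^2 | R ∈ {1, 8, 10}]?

229/13

P(R ∈ {1, 8, 10}) = 13/21.
Σ S^2·P over the event = 25·(4/21) + 9·(4/21) + 25·(2/21) + 9·(2/21) + 25·(1/21) = 229/21.
E[S^2 | R ∈ {1, 8, 10}] = (229/21) / (13/21) = 229/13.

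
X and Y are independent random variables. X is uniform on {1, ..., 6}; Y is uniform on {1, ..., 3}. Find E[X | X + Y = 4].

2

Outcomes with X + Y = 4: (1,3), (2,2), (3,1), each with probability 1/18.
E[X | X + Y = 4] = (1 + 2 + 3) / 3 = 2.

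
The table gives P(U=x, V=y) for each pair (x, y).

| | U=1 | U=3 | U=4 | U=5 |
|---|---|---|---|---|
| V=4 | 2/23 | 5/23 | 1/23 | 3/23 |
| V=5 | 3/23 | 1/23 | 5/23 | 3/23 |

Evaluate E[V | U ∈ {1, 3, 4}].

77/17

P(U ∈ {1, 3, 4}) = 17/23.
Σ V·P over the event = 4·(2/23) + 5·(3/23) + 4·(5/23) + 5·(1/23) + 4·(1/23) + 5·(5/23) = 77/23.
E[V | U ∈ {1, 3, 4}] = (77/23) / (17/23) = 77/17.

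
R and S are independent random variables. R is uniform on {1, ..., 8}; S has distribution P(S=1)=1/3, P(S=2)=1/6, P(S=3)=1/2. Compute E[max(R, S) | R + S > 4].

P(R + S > 4) = 37/48.
Summing max(R,S)·P(x,y) over outcomes with R + S > 4 gives 67/16.
E[max(R, S) | R + S > 4] = (67/16) / (37/48) = 201/37.

201/37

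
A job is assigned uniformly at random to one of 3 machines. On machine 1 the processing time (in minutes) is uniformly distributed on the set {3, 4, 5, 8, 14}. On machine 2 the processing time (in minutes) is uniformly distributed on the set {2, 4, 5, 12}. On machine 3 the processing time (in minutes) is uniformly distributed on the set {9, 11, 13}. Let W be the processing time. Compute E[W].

E[W | machine 1] = (3+4+5+8+14)/5 = 34/5.
E[W | machine 2] = (2+4+5+12)/4 = 23/4.
E[W | machine 3] = (9+11+13)/3 = 11.
E[W] = (1/3)·(34/5) + (1/3)·(23/4) + (1/3)·(11) = 157/20.

157/20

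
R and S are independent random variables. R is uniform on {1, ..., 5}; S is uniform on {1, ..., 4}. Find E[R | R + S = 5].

5/2

Outcomes with R + S = 5: (1,4), (2,3), (3,2), (4,1), each with probability 1/20.
E[R | R + S = 5] = (1 + 2 + 3 + 4) / 4 = 5/2.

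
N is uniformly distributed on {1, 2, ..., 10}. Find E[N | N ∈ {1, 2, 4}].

7/3

P(N ∈ {1, 2, 4}) = 3/10.
Σ over the event: 1·1/10 + 2·1/10 + 4·1/10 = 7/10.
E[N | N ∈ {1, 2, 4}] = (7/10) / (3/10) = 7/3.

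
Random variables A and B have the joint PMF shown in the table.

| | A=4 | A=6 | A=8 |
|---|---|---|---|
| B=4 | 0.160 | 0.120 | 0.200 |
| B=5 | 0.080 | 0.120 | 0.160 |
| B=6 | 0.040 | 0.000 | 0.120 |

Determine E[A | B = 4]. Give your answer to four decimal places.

P(B = 4) = 0.480.
Summing A·P(A=x,B=y) over the conditioning event gives 2.960.
E[A | B = 4] = (2.960) / (0.480) = 6.1667.

6.1667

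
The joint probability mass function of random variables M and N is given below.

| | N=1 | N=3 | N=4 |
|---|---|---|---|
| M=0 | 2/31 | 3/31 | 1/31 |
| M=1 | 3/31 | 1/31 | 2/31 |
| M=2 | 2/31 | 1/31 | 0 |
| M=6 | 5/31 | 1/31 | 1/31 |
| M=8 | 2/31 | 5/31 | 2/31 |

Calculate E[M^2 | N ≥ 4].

83/3

P(N ≥ 4) = 6/31.
Σ M^2·P over the event = 0·(1/31) + 1·(2/31) + 36·(1/31) + 64·(2/31) = 166/31.
E[M^2 | N ≥ 4] = (166/31) / (6/31) = 83/3.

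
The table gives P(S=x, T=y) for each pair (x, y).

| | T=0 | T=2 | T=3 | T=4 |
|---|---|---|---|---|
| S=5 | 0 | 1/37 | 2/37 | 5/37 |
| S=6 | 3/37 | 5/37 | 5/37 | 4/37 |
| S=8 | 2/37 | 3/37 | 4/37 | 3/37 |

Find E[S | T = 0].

P(T = 0) = 5/37.
Σ S·P over the event = 6·(3/37) + 8·(2/37) = 34/37.
E[S | T = 0] = (34/37) / (5/37) = 34/5.

34/5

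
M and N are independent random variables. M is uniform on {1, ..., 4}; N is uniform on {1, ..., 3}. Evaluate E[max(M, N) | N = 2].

Outcomes with N = 2: (1,2), (2,2), (3,2), (4,2), each with probability 1/12.
E[max(M, N) | N = 2] = (2 + 2 + 3 + 4) / 4 = 11/4.

11/4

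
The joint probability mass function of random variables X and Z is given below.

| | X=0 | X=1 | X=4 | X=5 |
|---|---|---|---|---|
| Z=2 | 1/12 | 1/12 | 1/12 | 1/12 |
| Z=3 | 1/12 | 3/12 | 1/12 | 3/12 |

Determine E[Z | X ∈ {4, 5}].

8/3

P(X ∈ {4, 5}) = 1/2.
Σ Z·P over the event = 2·(1/12) + 3·(1/12) + 2·(1/12) + 3·(3/12) = 4/3.
E[Z | X ∈ {4, 5}] = (4/3) / (1/2) = 8/3.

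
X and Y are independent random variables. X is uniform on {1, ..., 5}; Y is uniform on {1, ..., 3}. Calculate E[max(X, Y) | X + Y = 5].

Outcomes with X + Y = 5: (2,3), (3,2), (4,1), each with probability 1/15.
E[max(X, Y) | X + Y = 5] = (3 + 3 + 4) / 3 = 10/3.

10/3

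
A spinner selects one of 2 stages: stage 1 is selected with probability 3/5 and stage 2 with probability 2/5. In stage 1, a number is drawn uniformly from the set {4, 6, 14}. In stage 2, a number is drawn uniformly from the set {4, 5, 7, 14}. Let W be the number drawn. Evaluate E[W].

39/5

E[W | stage 1] = (4+6+14)/3 = 8.
E[W | stage 2] = (4+5+7+14)/4 = 15/2.
By the law of total expectation,
E[W] = (3/5)·(8) + (2/5)·(15/2) = 39/5.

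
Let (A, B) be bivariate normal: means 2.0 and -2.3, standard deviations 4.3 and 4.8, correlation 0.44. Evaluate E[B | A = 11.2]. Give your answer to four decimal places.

For a bivariate normal, E[B | A=x] = μ_B + ρ·(σ_B/σ_A)·(x − μ_A).
E[B | A=11.2] = -2.3 + (0.44)·(4.8/4.3)·(11.2 − (2.0)) = -2.3 + (0.49116)·(9.2) = 2.2187.

2.2187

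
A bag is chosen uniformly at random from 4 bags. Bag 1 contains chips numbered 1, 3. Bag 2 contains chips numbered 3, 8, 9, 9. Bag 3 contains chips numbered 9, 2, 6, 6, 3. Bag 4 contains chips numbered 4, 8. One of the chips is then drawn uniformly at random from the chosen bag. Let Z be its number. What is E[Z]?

E[Z | bag 1] = (1+3)/2 = 2.
E[Z | bag 2] = (3+8+9+9)/4 = 29/4.
E[Z | bag 3] = (9+2+6+6+3)/5 = 26/5.
E[Z | bag 4] = (4+8)/2 = 6.
E[Z] = (1/4)·(2) + (1/4)·(29/4) + (1/4)·(26/5) + (1/4)·(6) = 409/80.

409/80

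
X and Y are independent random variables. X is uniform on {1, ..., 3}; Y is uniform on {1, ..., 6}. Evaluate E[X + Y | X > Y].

4

Outcomes with X > Y: (2,1), (3,1), (3,2), each with probability 1/18.
E[X + Y | X > Y] = (3 + 4 + 5) / 3 = 4.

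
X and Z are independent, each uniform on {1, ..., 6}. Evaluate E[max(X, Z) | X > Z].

P(X > Z) = 5/12.
Summing max(X,Z)·P(x,y) over outcomes with X > Z gives 35/18.
E[max(X, Z) | X > Z] = (35/18) / (5/12) = 14/3.

14/3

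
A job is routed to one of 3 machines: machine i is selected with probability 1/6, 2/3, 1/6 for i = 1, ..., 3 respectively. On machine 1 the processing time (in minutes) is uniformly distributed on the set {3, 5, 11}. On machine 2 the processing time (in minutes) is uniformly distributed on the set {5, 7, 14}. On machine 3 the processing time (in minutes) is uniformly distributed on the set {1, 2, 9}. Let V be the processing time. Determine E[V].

E[V | machine 1] = (3+5+11)/3 = 19/3.
E[V | machine 2] = (5+7+14)/3 = 26/3.
E[V | machine 3] = (1+2+9)/3 = 4.
E[V] = (1/6)·(19/3) + (2/3)·(26/3) + (1/6)·(4) = 15/2.

15/2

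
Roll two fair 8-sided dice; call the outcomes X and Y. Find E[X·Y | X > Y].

39/2

P(X > Y) = 7/16.
Summing XY·P(x,y) over outcomes with X > Y gives 273/32.
E[X·Y | X > Y] = (273/32) / (7/16) = 39/2.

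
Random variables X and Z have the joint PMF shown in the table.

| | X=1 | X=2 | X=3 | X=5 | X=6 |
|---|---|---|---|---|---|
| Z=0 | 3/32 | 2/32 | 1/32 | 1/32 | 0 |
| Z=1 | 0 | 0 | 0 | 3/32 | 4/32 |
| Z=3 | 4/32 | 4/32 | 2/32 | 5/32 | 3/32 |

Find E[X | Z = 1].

P(Z = 1) = 7/32.
Σ X·P over the event = 5·(3/32) + 6·(4/32) = 39/32.
E[X | Z = 1] = (39/32) / (7/32) = 39/7.

39/7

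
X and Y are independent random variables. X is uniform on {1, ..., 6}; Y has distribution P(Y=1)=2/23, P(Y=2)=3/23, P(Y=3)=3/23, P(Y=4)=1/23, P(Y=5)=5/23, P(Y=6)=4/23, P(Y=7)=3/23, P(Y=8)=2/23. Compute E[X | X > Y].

90/19

P(X > Y) = 19/69.
Summing X·P(x,y) over outcomes with X > Y gives 30/23.
E[X | X > Y] = (30/23) / (19/69) = 90/19.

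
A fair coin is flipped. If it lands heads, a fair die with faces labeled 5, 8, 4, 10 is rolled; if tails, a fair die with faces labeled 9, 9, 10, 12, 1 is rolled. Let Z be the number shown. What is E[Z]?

E[Z | heads] = (5+8+4+10)/4 = 27/4.
E[Z | tails] = (9+9+10+12+1)/5 = 41/5.
By the law of total expectation,
E[Z] = (1/2)·(27/4) + (1/2)·(41/5) = 299/40.

299/40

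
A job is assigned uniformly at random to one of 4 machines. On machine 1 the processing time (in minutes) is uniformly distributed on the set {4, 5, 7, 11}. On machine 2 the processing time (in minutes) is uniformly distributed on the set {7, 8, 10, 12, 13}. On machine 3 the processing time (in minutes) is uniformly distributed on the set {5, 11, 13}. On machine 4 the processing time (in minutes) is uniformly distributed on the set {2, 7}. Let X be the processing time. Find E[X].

E[X | machine 1] = (4+5+7+11)/4 = 27/4.
E[X | machine 2] = (7+8+10+12+13)/5 = 10.
E[X | machine 3] = (5+11+13)/3 = 29/3.
E[X | machine 4] = (2+7)/2 = 9/2.
E[X] = (1/4)·(27/4) + (1/4)·(10) + (1/4)·(29/3) + (1/4)·(9/2) = 371/48.

371/48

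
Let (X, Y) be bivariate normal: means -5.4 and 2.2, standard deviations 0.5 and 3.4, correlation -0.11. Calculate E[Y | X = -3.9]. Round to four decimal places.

1.0780

E[Y | X=x] = μ_Y + ρ(σ_Y/σ_X)(x − μ_X) for jointly normal variables.
E[Y | X=-3.9] = 2.2 + (-0.11)·(3.4/0.5)·(-3.9 − (-5.4)) = 2.2 + (-0.748)·(1.5) = 1.0780.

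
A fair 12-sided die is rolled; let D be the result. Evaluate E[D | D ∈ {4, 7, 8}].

19/3

P(D ∈ {4, 7, 8}) = 1/4.
Σ over the event: 4·1/12 + 7·1/12 + 8·1/12 = 19/12.
E[D | D ∈ {4, 7, 8}] = (19/12) / (1/4) = 19/3.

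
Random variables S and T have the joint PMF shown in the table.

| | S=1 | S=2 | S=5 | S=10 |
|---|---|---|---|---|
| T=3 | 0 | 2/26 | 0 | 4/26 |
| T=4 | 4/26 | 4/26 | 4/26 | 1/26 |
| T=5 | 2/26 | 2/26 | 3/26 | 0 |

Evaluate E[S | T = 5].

3

P(T = 5) = 7/26.
Σ S·P over the event = 1·(2/26) + 2·(2/26) + 5·(3/26) = 21/26.
E[S | T = 5] = (21/26) / (7/26) = 3.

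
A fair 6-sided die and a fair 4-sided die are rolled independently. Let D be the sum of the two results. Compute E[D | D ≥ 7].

8

P(D ≥ 7) = 5/12.
Σ over the event: 7·1/6 + 8·1/8 + 9·1/12 + 10·1/24 = 10/3.
E[D | D ≥ 7] = (10/3) / (5/12) = 8.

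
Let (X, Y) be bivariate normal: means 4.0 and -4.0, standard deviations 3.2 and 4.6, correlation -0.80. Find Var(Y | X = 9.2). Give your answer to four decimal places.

7.6176

The conditional variance in a bivariate normal is σ_Y²(1 − ρ²), independent of x.
Var(Y | X=9.2) = (4.6)²·(1 − (-0.80)²) = 21.16·0.36 = 7.6176.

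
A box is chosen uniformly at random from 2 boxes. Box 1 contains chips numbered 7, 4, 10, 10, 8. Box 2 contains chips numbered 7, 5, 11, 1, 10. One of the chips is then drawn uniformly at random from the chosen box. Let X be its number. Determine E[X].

E[X | box 1] = (7+4+10+10+8)/5 = 39/5.
E[X | box 2] = (7+5+11+1+10)/5 = 34/5.
E[X] = (1/2)·(39/5) + (1/2)·(34/5) = 73/10.

73/10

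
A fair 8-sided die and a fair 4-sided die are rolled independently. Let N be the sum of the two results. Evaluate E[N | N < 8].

P(N < 8) = 9/16.
Σ over the event: 2·1/32 + 3·1/16 + 4·3/32 + 5·1/8 + 6·1/8 + 7·1/8 = 23/8.
E[N | N < 8] = (23/8) / (9/16) = 46/9.

46/9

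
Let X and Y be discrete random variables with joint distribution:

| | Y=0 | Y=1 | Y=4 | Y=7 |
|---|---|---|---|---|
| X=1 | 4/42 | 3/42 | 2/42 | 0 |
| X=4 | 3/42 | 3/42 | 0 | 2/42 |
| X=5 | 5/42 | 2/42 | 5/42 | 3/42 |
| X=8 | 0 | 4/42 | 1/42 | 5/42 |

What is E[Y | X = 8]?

43/10

P(X = 8) = 5/21.
Σ Y·P over the event = 1·(4/42) + 4·(1/42) + 7·(5/42) = 43/42.
E[Y | X = 8] = (43/42) / (5/21) = 43/10.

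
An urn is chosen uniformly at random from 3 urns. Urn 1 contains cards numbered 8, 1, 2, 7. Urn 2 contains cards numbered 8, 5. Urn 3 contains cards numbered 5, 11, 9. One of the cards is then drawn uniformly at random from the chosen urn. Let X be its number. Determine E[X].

58/9

E[X | urn 1] = (8+1+2+7)/4 = 9/2.
E[X | urn 2] = (8+5)/2 = 13/2.
E[X | urn 3] = (5+11+9)/3 = 25/3.
E[X] = (1/3)·(9/2) + (1/3)·(13/2) + (1/3)·(25/3) = 58/9.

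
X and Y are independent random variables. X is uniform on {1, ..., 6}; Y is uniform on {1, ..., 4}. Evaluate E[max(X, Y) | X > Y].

32/7

P(X > Y) = 7/12.
Summing max(X,Y)·P(x,y) over outcomes with X > Y gives 8/3.
E[max(X, Y) | X > Y] = (8/3) / (7/12) = 32/7.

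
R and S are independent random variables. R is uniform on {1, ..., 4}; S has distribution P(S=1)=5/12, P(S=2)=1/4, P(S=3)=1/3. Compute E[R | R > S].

82/25

P(R > S) = 25/48.
Summing R·P(x,y) over outcomes with R > S gives 41/24.
E[R | R > S] = (41/24) / (25/48) = 82/25.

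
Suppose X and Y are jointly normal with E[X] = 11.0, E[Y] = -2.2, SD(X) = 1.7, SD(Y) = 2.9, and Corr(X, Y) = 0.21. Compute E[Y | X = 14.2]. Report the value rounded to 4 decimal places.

E[Y | X=x] = μ_Y + ρ(σ_Y/σ_X)(x − μ_X) for jointly normal variables.
E[Y | X=14.2] = -2.2 + (0.21)·(2.9/1.7)·(14.2 − (11.0)) = -2.2 + (0.35824)·(3.2) = -1.0536.

-1.0536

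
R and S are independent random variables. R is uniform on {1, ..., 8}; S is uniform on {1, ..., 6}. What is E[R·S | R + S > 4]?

247/14

P(R + S > 4) = 7/8.
Summing RS·P(x,y) over outcomes with R + S > 4 gives 247/16.
E[R·S | R + S > 4] = (247/16) / (7/8) = 247/14.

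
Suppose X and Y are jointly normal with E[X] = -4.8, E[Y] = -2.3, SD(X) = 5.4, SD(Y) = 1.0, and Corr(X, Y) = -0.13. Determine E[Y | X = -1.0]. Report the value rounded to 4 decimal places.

E[Y | X=x] = μ_Y + ρ(σ_Y/σ_X)(x − μ_X) for jointly normal variables.
E[Y | X=-1.0] = -2.3 + (-0.13)·(1.0/5.4)·(-1.0 − (-4.8)) = -2.3 + (-0.024074)·(3.8) = -2.3915.

-2.3915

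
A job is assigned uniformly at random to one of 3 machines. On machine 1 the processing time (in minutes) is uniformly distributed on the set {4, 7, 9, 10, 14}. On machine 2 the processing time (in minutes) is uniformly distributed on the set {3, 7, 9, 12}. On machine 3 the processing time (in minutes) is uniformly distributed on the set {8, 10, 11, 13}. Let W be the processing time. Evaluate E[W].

541/60

E[W | machine 1] = (4+7+9+10+14)/5 = 44/5.
E[W | machine 2] = (3+7+9+12)/4 = 31/4.
E[W | machine 3] = (8+10+11+13)/4 = 21/2.
E[W] = (1/3)·(44/5) + (1/3)·(31/4) + (1/3)·(21/2) = 541/60.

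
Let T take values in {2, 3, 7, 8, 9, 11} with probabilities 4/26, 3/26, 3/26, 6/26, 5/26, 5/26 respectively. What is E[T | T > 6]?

P(T > 6) = 19/26.
Σ over the event: 7·3/26 + 8·3/13 + 9·5/26 + 11·5/26 = 13/2.
E[T | T > 6] = (13/2) / (19/26) = 169/19.

169/19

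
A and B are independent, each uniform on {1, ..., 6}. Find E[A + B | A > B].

7

P(A > B) = 5/12.
Summing (A+B)·P(x,y) over outcomes with A > B gives 35/12.
E[A + B | A > B] = (35/12) / (5/12) = 7.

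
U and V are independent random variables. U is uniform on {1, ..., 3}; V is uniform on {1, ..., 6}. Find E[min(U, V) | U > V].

4/3

Outcomes with U > V: (2,1), (3,1), (3,2), each with probability 1/18.
E[min(U, V) | U > V] = (1 + 1 + 2) / 3 = 4/3.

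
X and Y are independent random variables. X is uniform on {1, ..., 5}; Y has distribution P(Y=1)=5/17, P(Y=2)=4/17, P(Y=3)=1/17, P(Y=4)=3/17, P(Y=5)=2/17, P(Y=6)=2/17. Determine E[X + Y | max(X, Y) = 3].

P(max(X, Y) = 3) = 12/85.
Summing (X+Y)·P(x,y) over outcomes with max(X, Y) = 3 gives 11/17.
E[X + Y | max(X, Y) = 3] = (11/17) / (12/85) = 55/12.

55/12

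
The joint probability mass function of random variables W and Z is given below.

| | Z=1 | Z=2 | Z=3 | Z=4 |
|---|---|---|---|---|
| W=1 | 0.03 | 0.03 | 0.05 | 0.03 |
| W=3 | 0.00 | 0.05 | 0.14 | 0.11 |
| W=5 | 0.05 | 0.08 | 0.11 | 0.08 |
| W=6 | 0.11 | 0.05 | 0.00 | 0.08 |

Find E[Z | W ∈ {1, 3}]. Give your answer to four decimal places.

P(W ∈ {1, 3}) = 0.44.
Σ Z·P over the event = 1·(0.03) + 2·(0.03) + 3·(0.05) + 4·(0.03) + 2·(0.05) + 3·(0.14) + 4·(0.11) = 1.32.
E[Z | W ∈ {1, 3}] = (1.32) / (0.44) = 3.0000.

3.0000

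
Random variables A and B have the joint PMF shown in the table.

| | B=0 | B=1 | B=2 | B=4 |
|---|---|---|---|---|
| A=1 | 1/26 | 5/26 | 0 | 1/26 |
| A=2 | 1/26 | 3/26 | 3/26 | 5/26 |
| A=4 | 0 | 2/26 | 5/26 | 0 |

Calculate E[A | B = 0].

P(B = 0) = 1/13.
Summing A·P(A=x,B=y) over the conditioning event gives 3/26.
E[A | B = 0] = (3/26) / (1/13) = 3/2.

3/2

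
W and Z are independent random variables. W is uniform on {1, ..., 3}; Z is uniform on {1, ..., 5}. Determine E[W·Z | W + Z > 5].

P(W + Z > 5) = 2/5.
Summing WZ·P(x,y) over outcomes with W + Z > 5 gives 59/15.
E[W·Z | W + Z > 5] = (59/15) / (2/5) = 59/6.

59/6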